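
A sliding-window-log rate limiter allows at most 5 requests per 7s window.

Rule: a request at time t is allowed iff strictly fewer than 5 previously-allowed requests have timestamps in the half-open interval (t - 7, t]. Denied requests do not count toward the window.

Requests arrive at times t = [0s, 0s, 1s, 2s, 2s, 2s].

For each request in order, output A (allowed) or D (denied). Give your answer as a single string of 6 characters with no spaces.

Tracking allowed requests in the window:
  req#1 t=0s: ALLOW
  req#2 t=0s: ALLOW
  req#3 t=1s: ALLOW
  req#4 t=2s: ALLOW
  req#5 t=2s: ALLOW
  req#6 t=2s: DENY

Answer: AAAAAD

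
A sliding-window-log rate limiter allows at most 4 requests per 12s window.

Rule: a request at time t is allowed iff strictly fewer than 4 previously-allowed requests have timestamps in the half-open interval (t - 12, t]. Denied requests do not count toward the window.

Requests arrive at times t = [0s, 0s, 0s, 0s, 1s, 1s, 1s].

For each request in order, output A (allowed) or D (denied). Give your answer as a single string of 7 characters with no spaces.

Tracking allowed requests in the window:
  req#1 t=0s: ALLOW
  req#2 t=0s: ALLOW
  req#3 t=0s: ALLOW
  req#4 t=0s: ALLOW
  req#5 t=1s: DENY
  req#6 t=1s: DENY
  req#7 t=1s: DENY

Answer: AAAADDD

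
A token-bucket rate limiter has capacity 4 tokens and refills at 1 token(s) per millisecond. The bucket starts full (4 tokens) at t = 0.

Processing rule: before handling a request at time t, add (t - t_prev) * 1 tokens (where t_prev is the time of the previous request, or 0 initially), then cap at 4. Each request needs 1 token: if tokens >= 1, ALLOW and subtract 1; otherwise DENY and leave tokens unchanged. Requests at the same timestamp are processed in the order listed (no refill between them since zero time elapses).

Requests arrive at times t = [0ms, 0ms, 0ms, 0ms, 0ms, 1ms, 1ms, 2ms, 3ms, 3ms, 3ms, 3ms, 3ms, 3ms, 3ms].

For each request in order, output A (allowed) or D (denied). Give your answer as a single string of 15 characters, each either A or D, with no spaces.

Answer: AAAADADAADDDDDD

Derivation:
Simulating step by step:
  req#1 t=0ms: ALLOW
  req#2 t=0ms: ALLOW
  req#3 t=0ms: ALLOW
  req#4 t=0ms: ALLOW
  req#5 t=0ms: DENY
  req#6 t=1ms: ALLOW
  req#7 t=1ms: DENY
  req#8 t=2ms: ALLOW
  req#9 t=3ms: ALLOW
  req#10 t=3ms: DENY
  req#11 t=3ms: DENY
  req#12 t=3ms: DENY
  req#13 t=3ms: DENY
  req#14 t=3ms: DENY
  req#15 t=3ms: DENY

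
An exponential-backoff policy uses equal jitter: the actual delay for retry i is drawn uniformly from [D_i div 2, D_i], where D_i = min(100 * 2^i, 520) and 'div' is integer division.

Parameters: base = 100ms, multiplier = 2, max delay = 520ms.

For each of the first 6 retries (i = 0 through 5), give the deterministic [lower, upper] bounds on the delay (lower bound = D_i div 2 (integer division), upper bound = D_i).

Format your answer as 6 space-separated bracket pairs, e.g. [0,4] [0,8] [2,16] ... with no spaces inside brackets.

Computing bounds per retry:
  i=0: D_i=min(100*2^0,520)=100, bounds=[50,100]
  i=1: D_i=min(100*2^1,520)=200, bounds=[100,200]
  i=2: D_i=min(100*2^2,520)=400, bounds=[200,400]
  i=3: D_i=min(100*2^3,520)=520, bounds=[260,520]
  i=4: D_i=min(100*2^4,520)=520, bounds=[260,520]
  i=5: D_i=min(100*2^5,520)=520, bounds=[260,520]

Answer: [50,100] [100,200] [200,400] [260,520] [260,520] [260,520]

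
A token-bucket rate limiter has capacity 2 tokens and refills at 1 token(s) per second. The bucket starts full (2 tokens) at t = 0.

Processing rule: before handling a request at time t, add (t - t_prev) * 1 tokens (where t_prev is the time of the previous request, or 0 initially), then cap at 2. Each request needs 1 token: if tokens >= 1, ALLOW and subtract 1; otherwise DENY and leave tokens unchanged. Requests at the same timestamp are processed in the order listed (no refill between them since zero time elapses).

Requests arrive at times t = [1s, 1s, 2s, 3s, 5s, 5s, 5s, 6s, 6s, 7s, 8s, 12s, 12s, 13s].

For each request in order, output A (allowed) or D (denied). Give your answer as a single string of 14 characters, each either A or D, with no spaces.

Simulating step by step:
  req#1 t=1s: ALLOW
  req#2 t=1s: ALLOW
  req#3 t=2s: ALLOW
  req#4 t=3s: ALLOW
  req#5 t=5s: ALLOW
  req#6 t=5s: ALLOW
  req#7 t=5s: DENY
  req#8 t=6s: ALLOW
  req#9 t=6s: DENY
  req#10 t=7s: ALLOW
  req#11 t=8s: ALLOW
  req#12 t=12s: ALLOW
  req#13 t=12s: ALLOW
  req#14 t=13s: ALLOW

Answer: AAAAAADADAAAAA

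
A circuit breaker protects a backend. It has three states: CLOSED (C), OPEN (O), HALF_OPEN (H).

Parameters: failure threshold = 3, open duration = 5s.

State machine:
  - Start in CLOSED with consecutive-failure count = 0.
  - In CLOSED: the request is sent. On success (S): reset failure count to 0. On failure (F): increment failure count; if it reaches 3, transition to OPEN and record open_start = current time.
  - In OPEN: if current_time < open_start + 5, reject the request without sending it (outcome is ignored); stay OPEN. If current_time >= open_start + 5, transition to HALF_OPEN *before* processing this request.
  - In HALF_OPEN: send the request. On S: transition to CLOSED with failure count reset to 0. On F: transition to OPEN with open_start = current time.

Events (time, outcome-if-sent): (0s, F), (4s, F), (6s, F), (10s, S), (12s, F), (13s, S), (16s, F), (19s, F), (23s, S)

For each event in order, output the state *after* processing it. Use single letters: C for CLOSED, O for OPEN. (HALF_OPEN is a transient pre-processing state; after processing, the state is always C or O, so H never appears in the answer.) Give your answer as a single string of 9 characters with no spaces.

Answer: CCOOOOOOO

Derivation:
State after each event:
  event#1 t=0s outcome=F: state=CLOSED
  event#2 t=4s outcome=F: state=CLOSED
  event#3 t=6s outcome=F: state=OPEN
  event#4 t=10s outcome=S: state=OPEN
  event#5 t=12s outcome=F: state=OPEN
  event#6 t=13s outcome=S: state=OPEN
  event#7 t=16s outcome=F: state=OPEN
  event#8 t=19s outcome=F: state=OPEN
  event#9 t=23s outcome=S: state=OPEN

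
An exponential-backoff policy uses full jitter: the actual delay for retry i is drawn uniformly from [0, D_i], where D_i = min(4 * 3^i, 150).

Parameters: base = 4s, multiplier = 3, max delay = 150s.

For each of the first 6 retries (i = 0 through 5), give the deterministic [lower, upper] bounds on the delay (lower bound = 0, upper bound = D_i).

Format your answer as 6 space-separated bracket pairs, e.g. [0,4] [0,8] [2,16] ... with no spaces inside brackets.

Answer: [0,4] [0,12] [0,36] [0,108] [0,150] [0,150]

Derivation:
Computing bounds per retry:
  i=0: D_i=min(4*3^0,150)=4, bounds=[0,4]
  i=1: D_i=min(4*3^1,150)=12, bounds=[0,12]
  i=2: D_i=min(4*3^2,150)=36, bounds=[0,36]
  i=3: D_i=min(4*3^3,150)=108, bounds=[0,108]
  i=4: D_i=min(4*3^4,150)=150, bounds=[0,150]
  i=5: D_i=min(4*3^5,150)=150, bounds=[0,150]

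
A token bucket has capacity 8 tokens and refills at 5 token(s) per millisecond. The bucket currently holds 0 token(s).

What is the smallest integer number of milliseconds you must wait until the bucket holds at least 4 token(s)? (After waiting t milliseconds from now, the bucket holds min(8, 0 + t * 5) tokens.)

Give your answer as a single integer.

Need 0 + t * 5 >= 4, so t >= 4/5.
Smallest integer t = ceil(4/5) = 1.

Answer: 1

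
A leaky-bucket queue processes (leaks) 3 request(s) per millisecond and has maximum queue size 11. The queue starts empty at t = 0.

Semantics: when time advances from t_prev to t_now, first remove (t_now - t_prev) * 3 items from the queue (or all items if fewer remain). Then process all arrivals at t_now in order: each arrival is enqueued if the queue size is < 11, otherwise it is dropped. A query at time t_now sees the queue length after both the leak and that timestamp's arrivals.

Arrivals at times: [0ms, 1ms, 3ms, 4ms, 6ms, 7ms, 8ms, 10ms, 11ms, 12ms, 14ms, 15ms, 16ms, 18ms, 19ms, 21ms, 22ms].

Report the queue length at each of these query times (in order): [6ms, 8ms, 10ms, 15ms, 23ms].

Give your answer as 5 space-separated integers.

Answer: 1 1 1 1 0

Derivation:
Queue lengths at query times:
  query t=6ms: backlog = 1
  query t=8ms: backlog = 1
  query t=10ms: backlog = 1
  query t=15ms: backlog = 1
  query t=23ms: backlog = 0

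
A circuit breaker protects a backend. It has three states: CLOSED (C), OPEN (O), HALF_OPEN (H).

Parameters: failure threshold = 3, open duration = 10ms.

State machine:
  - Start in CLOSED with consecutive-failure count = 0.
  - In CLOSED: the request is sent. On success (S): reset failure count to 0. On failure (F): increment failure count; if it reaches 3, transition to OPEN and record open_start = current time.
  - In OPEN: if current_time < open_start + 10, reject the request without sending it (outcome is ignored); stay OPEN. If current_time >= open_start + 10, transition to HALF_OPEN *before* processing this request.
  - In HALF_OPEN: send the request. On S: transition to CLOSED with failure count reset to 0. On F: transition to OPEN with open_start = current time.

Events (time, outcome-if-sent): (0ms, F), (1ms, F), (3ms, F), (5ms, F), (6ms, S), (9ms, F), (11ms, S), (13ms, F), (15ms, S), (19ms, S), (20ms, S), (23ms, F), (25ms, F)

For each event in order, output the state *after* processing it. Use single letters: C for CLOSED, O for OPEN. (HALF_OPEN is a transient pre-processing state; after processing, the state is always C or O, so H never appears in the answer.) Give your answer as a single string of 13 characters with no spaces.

Answer: CCOOOOOOOOOOO

Derivation:
State after each event:
  event#1 t=0ms outcome=F: state=CLOSED
  event#2 t=1ms outcome=F: state=CLOSED
  event#3 t=3ms outcome=F: state=OPEN
  event#4 t=5ms outcome=F: state=OPEN
  event#5 t=6ms outcome=S: state=OPEN
  event#6 t=9ms outcome=F: state=OPEN
  event#7 t=11ms outcome=S: state=OPEN
  event#8 t=13ms outcome=F: state=OPEN
  event#9 t=15ms outcome=S: state=OPEN
  event#10 t=19ms outcome=S: state=OPEN
  event#11 t=20ms outcome=S: state=OPEN
  event#12 t=23ms outcome=F: state=OPEN
  event#13 t=25ms outcome=F: state=OPEN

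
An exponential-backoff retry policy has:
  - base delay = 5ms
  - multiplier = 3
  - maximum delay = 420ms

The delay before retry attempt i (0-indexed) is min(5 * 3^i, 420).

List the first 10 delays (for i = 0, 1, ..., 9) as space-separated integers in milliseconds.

Computing each delay:
  i=0: min(5*3^0, 420) = 5
  i=1: min(5*3^1, 420) = 15
  i=2: min(5*3^2, 420) = 45
  i=3: min(5*3^3, 420) = 135
  i=4: min(5*3^4, 420) = 405
  i=5: min(5*3^5, 420) = 420
  i=6: min(5*3^6, 420) = 420
  i=7: min(5*3^7, 420) = 420
  i=8: min(5*3^8, 420) = 420
  i=9: min(5*3^9, 420) = 420

Answer: 5 15 45 135 405 420 420 420 420 420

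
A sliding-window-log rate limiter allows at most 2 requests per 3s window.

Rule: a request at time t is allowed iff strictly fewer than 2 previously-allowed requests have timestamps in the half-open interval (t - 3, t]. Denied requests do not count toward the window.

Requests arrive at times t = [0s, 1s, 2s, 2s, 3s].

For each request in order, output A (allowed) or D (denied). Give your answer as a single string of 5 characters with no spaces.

Answer: AADDA

Derivation:
Tracking allowed requests in the window:
  req#1 t=0s: ALLOW
  req#2 t=1s: ALLOW
  req#3 t=2s: DENY
  req#4 t=2s: DENY
  req#5 t=3s: ALLOW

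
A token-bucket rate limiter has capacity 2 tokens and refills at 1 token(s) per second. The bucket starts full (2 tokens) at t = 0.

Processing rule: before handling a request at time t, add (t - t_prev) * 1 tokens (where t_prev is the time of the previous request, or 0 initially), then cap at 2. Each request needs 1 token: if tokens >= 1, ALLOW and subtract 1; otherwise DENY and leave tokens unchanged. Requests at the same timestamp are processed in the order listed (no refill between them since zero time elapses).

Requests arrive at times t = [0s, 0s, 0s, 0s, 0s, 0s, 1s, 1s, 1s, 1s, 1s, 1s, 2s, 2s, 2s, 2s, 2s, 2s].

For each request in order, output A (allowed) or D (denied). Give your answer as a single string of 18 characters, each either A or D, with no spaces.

Simulating step by step:
  req#1 t=0s: ALLOW
  req#2 t=0s: ALLOW
  req#3 t=0s: DENY
  req#4 t=0s: DENY
  req#5 t=0s: DENY
  req#6 t=0s: DENY
  req#7 t=1s: ALLOW
  req#8 t=1s: DENY
  req#9 t=1s: DENY
  req#10 t=1s: DENY
  req#11 t=1s: DENY
  req#12 t=1s: DENY
  req#13 t=2s: ALLOW
  req#14 t=2s: DENY
  req#15 t=2s: DENY
  req#16 t=2s: DENY
  req#17 t=2s: DENY
  req#18 t=2s: DENY

Answer: AADDDDADDDDDADDDDD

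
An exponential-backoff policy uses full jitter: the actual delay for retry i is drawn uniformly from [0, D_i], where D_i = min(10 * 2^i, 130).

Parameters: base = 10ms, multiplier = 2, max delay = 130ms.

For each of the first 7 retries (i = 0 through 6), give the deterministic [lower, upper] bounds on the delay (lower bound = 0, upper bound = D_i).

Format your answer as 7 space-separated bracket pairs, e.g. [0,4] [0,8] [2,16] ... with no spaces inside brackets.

Answer: [0,10] [0,20] [0,40] [0,80] [0,130] [0,130] [0,130]

Derivation:
Computing bounds per retry:
  i=0: D_i=min(10*2^0,130)=10, bounds=[0,10]
  i=1: D_i=min(10*2^1,130)=20, bounds=[0,20]
  i=2: D_i=min(10*2^2,130)=40, bounds=[0,40]
  i=3: D_i=min(10*2^3,130)=80, bounds=[0,80]
  i=4: D_i=min(10*2^4,130)=130, bounds=[0,130]
  i=5: D_i=min(10*2^5,130)=130, bounds=[0,130]
  i=6: D_i=min(10*2^6,130)=130, bounds=[0,130]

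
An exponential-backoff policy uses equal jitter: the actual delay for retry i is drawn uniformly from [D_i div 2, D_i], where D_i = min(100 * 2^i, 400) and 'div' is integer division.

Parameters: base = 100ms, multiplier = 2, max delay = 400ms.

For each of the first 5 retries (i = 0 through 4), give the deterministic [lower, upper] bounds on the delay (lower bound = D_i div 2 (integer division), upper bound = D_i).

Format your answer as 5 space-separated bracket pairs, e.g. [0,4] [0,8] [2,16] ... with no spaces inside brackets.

Answer: [50,100] [100,200] [200,400] [200,400] [200,400]

Derivation:
Computing bounds per retry:
  i=0: D_i=min(100*2^0,400)=100, bounds=[50,100]
  i=1: D_i=min(100*2^1,400)=200, bounds=[100,200]
  i=2: D_i=min(100*2^2,400)=400, bounds=[200,400]
  i=3: D_i=min(100*2^3,400)=400, bounds=[200,400]
  i=4: D_i=min(100*2^4,400)=400, bounds=[200,400]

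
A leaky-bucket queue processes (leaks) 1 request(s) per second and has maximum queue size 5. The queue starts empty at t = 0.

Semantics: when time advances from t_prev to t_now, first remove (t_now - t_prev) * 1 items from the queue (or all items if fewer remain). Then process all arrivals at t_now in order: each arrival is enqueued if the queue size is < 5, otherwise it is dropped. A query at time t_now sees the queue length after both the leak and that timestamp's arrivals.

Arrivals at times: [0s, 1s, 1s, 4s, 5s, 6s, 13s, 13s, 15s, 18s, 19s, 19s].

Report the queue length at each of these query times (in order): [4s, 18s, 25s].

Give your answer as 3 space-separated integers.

Answer: 1 1 0

Derivation:
Queue lengths at query times:
  query t=4s: backlog = 1
  query t=18s: backlog = 1
  query t=25s: backlog = 0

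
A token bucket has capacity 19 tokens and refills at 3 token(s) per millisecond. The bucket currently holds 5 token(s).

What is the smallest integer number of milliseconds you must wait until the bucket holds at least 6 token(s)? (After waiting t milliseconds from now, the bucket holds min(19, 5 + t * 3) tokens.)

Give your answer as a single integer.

Answer: 1

Derivation:
Need 5 + t * 3 >= 6, so t >= 1/3.
Smallest integer t = ceil(1/3) = 1.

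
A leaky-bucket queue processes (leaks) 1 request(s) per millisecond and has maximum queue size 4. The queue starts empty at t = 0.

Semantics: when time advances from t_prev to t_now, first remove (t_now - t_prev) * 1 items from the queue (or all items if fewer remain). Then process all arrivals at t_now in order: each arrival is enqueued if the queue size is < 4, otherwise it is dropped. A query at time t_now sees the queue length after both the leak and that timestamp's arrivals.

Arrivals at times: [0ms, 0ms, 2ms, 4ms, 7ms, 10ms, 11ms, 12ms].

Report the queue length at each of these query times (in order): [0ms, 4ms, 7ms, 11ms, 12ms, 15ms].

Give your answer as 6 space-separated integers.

Queue lengths at query times:
  query t=0ms: backlog = 2
  query t=4ms: backlog = 1
  query t=7ms: backlog = 1
  query t=11ms: backlog = 1
  query t=12ms: backlog = 1
  query t=15ms: backlog = 0

Answer: 2 1 1 1 1 0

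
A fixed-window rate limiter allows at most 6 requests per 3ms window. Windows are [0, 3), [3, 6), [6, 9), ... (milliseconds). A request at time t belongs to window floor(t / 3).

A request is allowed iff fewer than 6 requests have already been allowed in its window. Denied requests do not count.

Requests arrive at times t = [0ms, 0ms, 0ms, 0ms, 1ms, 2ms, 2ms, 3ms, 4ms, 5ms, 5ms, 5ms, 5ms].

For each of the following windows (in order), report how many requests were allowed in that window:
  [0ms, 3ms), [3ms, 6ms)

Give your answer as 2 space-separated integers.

Processing requests:
  req#1 t=0ms (window 0): ALLOW
  req#2 t=0ms (window 0): ALLOW
  req#3 t=0ms (window 0): ALLOW
  req#4 t=0ms (window 0): ALLOW
  req#5 t=1ms (window 0): ALLOW
  req#6 t=2ms (window 0): ALLOW
  req#7 t=2ms (window 0): DENY
  req#8 t=3ms (window 1): ALLOW
  req#9 t=4ms (window 1): ALLOW
  req#10 t=5ms (window 1): ALLOW
  req#11 t=5ms (window 1): ALLOW
  req#12 t=5ms (window 1): ALLOW
  req#13 t=5ms (window 1): ALLOW

Allowed counts by window: 6 6

Answer: 6 6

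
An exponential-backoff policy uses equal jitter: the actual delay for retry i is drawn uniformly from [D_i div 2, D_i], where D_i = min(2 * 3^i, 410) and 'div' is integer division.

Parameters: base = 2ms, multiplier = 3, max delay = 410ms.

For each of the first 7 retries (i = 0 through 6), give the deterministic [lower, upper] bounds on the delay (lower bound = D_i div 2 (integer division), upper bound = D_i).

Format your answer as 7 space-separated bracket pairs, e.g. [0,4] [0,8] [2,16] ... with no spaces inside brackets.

Answer: [1,2] [3,6] [9,18] [27,54] [81,162] [205,410] [205,410]

Derivation:
Computing bounds per retry:
  i=0: D_i=min(2*3^0,410)=2, bounds=[1,2]
  i=1: D_i=min(2*3^1,410)=6, bounds=[3,6]
  i=2: D_i=min(2*3^2,410)=18, bounds=[9,18]
  i=3: D_i=min(2*3^3,410)=54, bounds=[27,54]
  i=4: D_i=min(2*3^4,410)=162, bounds=[81,162]
  i=5: D_i=min(2*3^5,410)=410, bounds=[205,410]
  i=6: D_i=min(2*3^6,410)=410, bounds=[205,410]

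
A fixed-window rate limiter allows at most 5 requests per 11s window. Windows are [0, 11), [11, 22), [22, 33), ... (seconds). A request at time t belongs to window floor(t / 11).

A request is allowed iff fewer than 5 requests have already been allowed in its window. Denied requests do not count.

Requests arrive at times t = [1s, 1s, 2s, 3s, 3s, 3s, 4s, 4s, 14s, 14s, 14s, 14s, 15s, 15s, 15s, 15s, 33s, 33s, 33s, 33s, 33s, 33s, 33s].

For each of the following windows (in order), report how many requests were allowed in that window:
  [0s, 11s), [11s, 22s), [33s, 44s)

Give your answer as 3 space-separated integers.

Answer: 5 5 5

Derivation:
Processing requests:
  req#1 t=1s (window 0): ALLOW
  req#2 t=1s (window 0): ALLOW
  req#3 t=2s (window 0): ALLOW
  req#4 t=3s (window 0): ALLOW
  req#5 t=3s (window 0): ALLOW
  req#6 t=3s (window 0): DENY
  req#7 t=4s (window 0): DENY
  req#8 t=4s (window 0): DENY
  req#9 t=14s (window 1): ALLOW
  req#10 t=14s (window 1): ALLOW
  req#11 t=14s (window 1): ALLOW
  req#12 t=14s (window 1): ALLOW
  req#13 t=15s (window 1): ALLOW
  req#14 t=15s (window 1): DENY
  req#15 t=15s (window 1): DENY
  req#16 t=15s (window 1): DENY
  req#17 t=33s (window 3): ALLOW
  req#18 t=33s (window 3): ALLOW
  req#19 t=33s (window 3): ALLOW
  req#20 t=33s (window 3): ALLOW
  req#21 t=33s (window 3): ALLOW
  req#22 t=33s (window 3): DENY
  req#23 t=33s (window 3): DENY

Allowed counts by window: 5 5 5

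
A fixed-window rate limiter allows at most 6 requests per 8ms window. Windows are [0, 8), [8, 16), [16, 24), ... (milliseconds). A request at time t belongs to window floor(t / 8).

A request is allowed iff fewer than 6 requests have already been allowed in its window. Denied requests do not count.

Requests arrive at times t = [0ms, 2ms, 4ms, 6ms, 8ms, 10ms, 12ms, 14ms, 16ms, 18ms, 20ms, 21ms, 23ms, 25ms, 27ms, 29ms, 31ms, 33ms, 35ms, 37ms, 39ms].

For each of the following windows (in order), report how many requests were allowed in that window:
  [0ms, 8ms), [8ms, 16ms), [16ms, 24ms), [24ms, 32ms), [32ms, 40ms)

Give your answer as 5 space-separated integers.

Processing requests:
  req#1 t=0ms (window 0): ALLOW
  req#2 t=2ms (window 0): ALLOW
  req#3 t=4ms (window 0): ALLOW
  req#4 t=6ms (window 0): ALLOW
  req#5 t=8ms (window 1): ALLOW
  req#6 t=10ms (window 1): ALLOW
  req#7 t=12ms (window 1): ALLOW
  req#8 t=14ms (window 1): ALLOW
  req#9 t=16ms (window 2): ALLOW
  req#10 t=18ms (window 2): ALLOW
  req#11 t=20ms (window 2): ALLOW
  req#12 t=21ms (window 2): ALLOW
  req#13 t=23ms (window 2): ALLOW
  req#14 t=25ms (window 3): ALLOW
  req#15 t=27ms (window 3): ALLOW
  req#16 t=29ms (window 3): ALLOW
  req#17 t=31ms (window 3): ALLOW
  req#18 t=33ms (window 4): ALLOW
  req#19 t=35ms (window 4): ALLOW
  req#20 t=37ms (window 4): ALLOW
  req#21 t=39ms (window 4): ALLOW

Allowed counts by window: 4 4 5 4 4

Answer: 4 4 5 4 4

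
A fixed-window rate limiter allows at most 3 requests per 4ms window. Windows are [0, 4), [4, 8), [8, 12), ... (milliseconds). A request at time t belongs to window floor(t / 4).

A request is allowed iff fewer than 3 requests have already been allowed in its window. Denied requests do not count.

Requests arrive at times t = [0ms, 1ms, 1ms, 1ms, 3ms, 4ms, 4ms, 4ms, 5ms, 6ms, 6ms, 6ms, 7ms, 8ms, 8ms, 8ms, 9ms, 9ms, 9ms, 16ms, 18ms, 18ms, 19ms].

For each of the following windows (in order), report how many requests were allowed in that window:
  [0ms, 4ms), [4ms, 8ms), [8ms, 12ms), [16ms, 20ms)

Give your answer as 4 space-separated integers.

Processing requests:
  req#1 t=0ms (window 0): ALLOW
  req#2 t=1ms (window 0): ALLOW
  req#3 t=1ms (window 0): ALLOW
  req#4 t=1ms (window 0): DENY
  req#5 t=3ms (window 0): DENY
  req#6 t=4ms (window 1): ALLOW
  req#7 t=4ms (window 1): ALLOW
  req#8 t=4ms (window 1): ALLOW
  req#9 t=5ms (window 1): DENY
  req#10 t=6ms (window 1): DENY
  req#11 t=6ms (window 1): DENY
  req#12 t=6ms (window 1): DENY
  req#13 t=7ms (window 1): DENY
  req#14 t=8ms (window 2): ALLOW
  req#15 t=8ms (window 2): ALLOW
  req#16 t=8ms (window 2): ALLOW
  req#17 t=9ms (window 2): DENY
  req#18 t=9ms (window 2): DENY
  req#19 t=9ms (window 2): DENY
  req#20 t=16ms (window 4): ALLOW
  req#21 t=18ms (window 4): ALLOW
  req#22 t=18ms (window 4): ALLOW
  req#23 t=19ms (window 4): DENY

Allowed counts by window: 3 3 3 3

Answer: 3 3 3 3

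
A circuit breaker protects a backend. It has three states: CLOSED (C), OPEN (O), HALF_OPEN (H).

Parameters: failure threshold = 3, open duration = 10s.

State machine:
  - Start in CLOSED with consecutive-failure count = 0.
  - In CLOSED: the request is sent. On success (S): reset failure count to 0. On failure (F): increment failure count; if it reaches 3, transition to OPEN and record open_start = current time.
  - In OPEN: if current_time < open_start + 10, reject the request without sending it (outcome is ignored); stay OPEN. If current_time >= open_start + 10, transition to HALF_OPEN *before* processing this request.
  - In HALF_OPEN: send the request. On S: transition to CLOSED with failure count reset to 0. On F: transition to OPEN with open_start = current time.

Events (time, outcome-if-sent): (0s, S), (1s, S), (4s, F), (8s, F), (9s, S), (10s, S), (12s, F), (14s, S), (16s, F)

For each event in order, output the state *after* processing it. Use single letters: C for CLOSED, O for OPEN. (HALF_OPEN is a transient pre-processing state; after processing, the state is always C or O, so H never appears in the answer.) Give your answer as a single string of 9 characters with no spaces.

State after each event:
  event#1 t=0s outcome=S: state=CLOSED
  event#2 t=1s outcome=S: state=CLOSED
  event#3 t=4s outcome=F: state=CLOSED
  event#4 t=8s outcome=F: state=CLOSED
  event#5 t=9s outcome=S: state=CLOSED
  event#6 t=10s outcome=S: state=CLOSED
  event#7 t=12s outcome=F: state=CLOSED
  event#8 t=14s outcome=S: state=CLOSED
  event#9 t=16s outcome=F: state=CLOSED

Answer: CCCCCCCCC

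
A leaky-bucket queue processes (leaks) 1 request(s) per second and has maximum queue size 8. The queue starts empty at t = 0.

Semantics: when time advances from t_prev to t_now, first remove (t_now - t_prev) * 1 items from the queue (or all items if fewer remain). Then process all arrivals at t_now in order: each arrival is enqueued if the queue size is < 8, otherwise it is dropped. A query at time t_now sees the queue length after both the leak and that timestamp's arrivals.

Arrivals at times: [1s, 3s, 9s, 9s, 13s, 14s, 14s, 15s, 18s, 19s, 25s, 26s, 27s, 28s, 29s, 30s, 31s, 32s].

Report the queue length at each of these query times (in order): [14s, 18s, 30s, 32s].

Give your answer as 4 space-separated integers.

Answer: 2 1 1 1

Derivation:
Queue lengths at query times:
  query t=14s: backlog = 2
  query t=18s: backlog = 1
  query t=30s: backlog = 1
  query t=32s: backlog = 1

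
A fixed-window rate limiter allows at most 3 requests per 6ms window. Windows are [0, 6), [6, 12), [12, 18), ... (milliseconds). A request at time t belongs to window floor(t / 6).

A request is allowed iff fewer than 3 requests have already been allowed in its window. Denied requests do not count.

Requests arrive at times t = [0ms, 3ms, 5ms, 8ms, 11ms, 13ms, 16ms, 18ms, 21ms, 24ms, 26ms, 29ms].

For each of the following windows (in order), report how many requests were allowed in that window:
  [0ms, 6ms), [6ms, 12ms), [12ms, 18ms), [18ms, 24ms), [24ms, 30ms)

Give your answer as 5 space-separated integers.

Processing requests:
  req#1 t=0ms (window 0): ALLOW
  req#2 t=3ms (window 0): ALLOW
  req#3 t=5ms (window 0): ALLOW
  req#4 t=8ms (window 1): ALLOW
  req#5 t=11ms (window 1): ALLOW
  req#6 t=13ms (window 2): ALLOW
  req#7 t=16ms (window 2): ALLOW
  req#8 t=18ms (window 3): ALLOW
  req#9 t=21ms (window 3): ALLOW
  req#10 t=24ms (window 4): ALLOW
  req#11 t=26ms (window 4): ALLOW
  req#12 t=29ms (window 4): ALLOW

Allowed counts by window: 3 2 2 2 3

Answer: 3 2 2 2 3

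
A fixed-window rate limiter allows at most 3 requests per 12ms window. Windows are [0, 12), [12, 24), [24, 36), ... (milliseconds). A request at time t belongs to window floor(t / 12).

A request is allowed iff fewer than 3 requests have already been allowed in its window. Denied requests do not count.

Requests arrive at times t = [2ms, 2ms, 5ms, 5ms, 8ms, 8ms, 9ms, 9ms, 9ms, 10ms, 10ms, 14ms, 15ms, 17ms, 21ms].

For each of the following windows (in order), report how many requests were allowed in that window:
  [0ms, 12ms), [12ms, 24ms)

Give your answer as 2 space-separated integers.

Answer: 3 3

Derivation:
Processing requests:
  req#1 t=2ms (window 0): ALLOW
  req#2 t=2ms (window 0): ALLOW
  req#3 t=5ms (window 0): ALLOW
  req#4 t=5ms (window 0): DENY
  req#5 t=8ms (window 0): DENY
  req#6 t=8ms (window 0): DENY
  req#7 t=9ms (window 0): DENY
  req#8 t=9ms (window 0): DENY
  req#9 t=9ms (window 0): DENY
  req#10 t=10ms (window 0): DENY
  req#11 t=10ms (window 0): DENY
  req#12 t=14ms (window 1): ALLOW
  req#13 t=15ms (window 1): ALLOW
  req#14 t=17ms (window 1): ALLOW
  req#15 t=21ms (window 1): DENY

Allowed counts by window: 3 3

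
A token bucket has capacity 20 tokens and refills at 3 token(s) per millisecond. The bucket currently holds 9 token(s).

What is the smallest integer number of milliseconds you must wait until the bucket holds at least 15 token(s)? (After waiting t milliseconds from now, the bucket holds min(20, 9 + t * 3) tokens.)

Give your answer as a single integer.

Answer: 2

Derivation:
Need 9 + t * 3 >= 15, so t >= 6/3.
Smallest integer t = ceil(6/3) = 2.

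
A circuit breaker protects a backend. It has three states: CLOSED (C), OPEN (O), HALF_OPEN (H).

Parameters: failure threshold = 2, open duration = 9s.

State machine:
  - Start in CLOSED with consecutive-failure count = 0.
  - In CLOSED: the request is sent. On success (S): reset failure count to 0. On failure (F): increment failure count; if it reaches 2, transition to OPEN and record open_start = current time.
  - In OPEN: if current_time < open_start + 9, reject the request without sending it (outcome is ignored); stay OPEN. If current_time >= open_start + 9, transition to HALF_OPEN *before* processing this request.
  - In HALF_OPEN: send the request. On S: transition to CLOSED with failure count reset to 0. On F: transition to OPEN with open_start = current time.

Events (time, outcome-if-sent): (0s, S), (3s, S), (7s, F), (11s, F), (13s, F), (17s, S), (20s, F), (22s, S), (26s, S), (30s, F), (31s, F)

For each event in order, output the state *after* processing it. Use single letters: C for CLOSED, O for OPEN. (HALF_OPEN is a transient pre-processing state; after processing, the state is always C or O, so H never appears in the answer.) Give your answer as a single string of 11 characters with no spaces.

Answer: CCCOOOOOOOO

Derivation:
State after each event:
  event#1 t=0s outcome=S: state=CLOSED
  event#2 t=3s outcome=S: state=CLOSED
  event#3 t=7s outcome=F: state=CLOSED
  event#4 t=11s outcome=F: state=OPEN
  event#5 t=13s outcome=F: state=OPEN
  event#6 t=17s outcome=S: state=OPEN
  event#7 t=20s outcome=F: state=OPEN
  event#8 t=22s outcome=S: state=OPEN
  event#9 t=26s outcome=S: state=OPEN
  event#10 t=30s outcome=F: state=OPEN
  event#11 t=31s outcome=F: state=OPEN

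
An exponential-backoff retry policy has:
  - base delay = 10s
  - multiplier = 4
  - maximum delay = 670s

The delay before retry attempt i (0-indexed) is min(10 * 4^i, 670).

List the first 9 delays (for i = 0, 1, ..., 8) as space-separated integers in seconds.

Answer: 10 40 160 640 670 670 670 670 670

Derivation:
Computing each delay:
  i=0: min(10*4^0, 670) = 10
  i=1: min(10*4^1, 670) = 40
  i=2: min(10*4^2, 670) = 160
  i=3: min(10*4^3, 670) = 640
  i=4: min(10*4^4, 670) = 670
  i=5: min(10*4^5, 670) = 670
  i=6: min(10*4^6, 670) = 670
  i=7: min(10*4^7, 670) = 670
  i=8: min(10*4^8, 670) = 670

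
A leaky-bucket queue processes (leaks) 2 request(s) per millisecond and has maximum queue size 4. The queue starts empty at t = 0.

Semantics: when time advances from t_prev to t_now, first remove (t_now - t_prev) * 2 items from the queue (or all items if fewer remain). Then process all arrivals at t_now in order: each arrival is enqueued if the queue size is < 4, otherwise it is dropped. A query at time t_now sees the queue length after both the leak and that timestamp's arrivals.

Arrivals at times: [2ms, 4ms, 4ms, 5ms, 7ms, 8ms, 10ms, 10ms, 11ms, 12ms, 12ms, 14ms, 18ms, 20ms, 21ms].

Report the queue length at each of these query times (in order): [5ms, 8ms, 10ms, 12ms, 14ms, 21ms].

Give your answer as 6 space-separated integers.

Answer: 1 1 2 2 1 1

Derivation:
Queue lengths at query times:
  query t=5ms: backlog = 1
  query t=8ms: backlog = 1
  query t=10ms: backlog = 2
  query t=12ms: backlog = 2
  query t=14ms: backlog = 1
  query t=21ms: backlog = 1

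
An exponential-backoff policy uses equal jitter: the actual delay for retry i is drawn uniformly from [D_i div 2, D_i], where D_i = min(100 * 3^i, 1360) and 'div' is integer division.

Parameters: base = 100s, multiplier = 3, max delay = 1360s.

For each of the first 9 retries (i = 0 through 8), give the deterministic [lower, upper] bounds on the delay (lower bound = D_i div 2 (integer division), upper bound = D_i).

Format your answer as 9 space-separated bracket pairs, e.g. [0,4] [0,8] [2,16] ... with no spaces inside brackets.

Answer: [50,100] [150,300] [450,900] [680,1360] [680,1360] [680,1360] [680,1360] [680,1360] [680,1360]

Derivation:
Computing bounds per retry:
  i=0: D_i=min(100*3^0,1360)=100, bounds=[50,100]
  i=1: D_i=min(100*3^1,1360)=300, bounds=[150,300]
  i=2: D_i=min(100*3^2,1360)=900, bounds=[450,900]
  i=3: D_i=min(100*3^3,1360)=1360, bounds=[680,1360]
  i=4: D_i=min(100*3^4,1360)=1360, bounds=[680,1360]
  i=5: D_i=min(100*3^5,1360)=1360, bounds=[680,1360]
  i=6: D_i=min(100*3^6,1360)=1360, bounds=[680,1360]
  i=7: D_i=min(100*3^7,1360)=1360, bounds=[680,1360]
  i=8: D_i=min(100*3^8,1360)=1360, bounds=[680,1360]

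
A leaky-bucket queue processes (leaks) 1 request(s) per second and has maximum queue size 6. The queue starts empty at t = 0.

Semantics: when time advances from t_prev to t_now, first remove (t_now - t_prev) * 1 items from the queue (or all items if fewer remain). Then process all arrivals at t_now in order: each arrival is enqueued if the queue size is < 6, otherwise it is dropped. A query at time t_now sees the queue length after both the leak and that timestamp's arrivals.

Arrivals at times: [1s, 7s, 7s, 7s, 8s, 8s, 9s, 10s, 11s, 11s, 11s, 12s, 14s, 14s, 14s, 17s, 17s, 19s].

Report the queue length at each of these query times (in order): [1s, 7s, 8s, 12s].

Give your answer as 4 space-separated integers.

Queue lengths at query times:
  query t=1s: backlog = 1
  query t=7s: backlog = 3
  query t=8s: backlog = 4
  query t=12s: backlog = 6

Answer: 1 3 4 6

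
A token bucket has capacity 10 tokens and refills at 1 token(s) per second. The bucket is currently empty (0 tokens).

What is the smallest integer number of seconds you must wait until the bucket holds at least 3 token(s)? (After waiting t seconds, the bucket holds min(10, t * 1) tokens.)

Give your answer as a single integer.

Answer: 3

Derivation:
Need t * 1 >= 3, so t >= 3/1.
Smallest integer t = ceil(3/1) = 3.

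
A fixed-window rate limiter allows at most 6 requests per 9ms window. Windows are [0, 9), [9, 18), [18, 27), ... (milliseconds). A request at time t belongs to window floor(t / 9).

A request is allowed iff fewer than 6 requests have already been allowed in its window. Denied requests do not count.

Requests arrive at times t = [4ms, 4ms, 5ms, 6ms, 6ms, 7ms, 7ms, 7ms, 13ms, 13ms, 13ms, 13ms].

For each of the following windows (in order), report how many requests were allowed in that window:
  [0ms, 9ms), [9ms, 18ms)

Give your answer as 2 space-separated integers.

Answer: 6 4

Derivation:
Processing requests:
  req#1 t=4ms (window 0): ALLOW
  req#2 t=4ms (window 0): ALLOW
  req#3 t=5ms (window 0): ALLOW
  req#4 t=6ms (window 0): ALLOW
  req#5 t=6ms (window 0): ALLOW
  req#6 t=7ms (window 0): ALLOW
  req#7 t=7ms (window 0): DENY
  req#8 t=7ms (window 0): DENY
  req#9 t=13ms (window 1): ALLOW
  req#10 t=13ms (window 1): ALLOW
  req#11 t=13ms (window 1): ALLOW
  req#12 t=13ms (window 1): ALLOW

Allowed counts by window: 6 4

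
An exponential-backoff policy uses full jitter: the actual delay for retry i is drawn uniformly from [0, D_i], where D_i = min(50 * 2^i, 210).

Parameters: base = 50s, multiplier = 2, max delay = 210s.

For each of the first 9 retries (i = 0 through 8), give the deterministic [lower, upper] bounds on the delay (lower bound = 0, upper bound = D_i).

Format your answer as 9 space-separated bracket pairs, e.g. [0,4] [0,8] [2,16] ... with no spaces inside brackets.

Computing bounds per retry:
  i=0: D_i=min(50*2^0,210)=50, bounds=[0,50]
  i=1: D_i=min(50*2^1,210)=100, bounds=[0,100]
  i=2: D_i=min(50*2^2,210)=200, bounds=[0,200]
  i=3: D_i=min(50*2^3,210)=210, bounds=[0,210]
  i=4: D_i=min(50*2^4,210)=210, bounds=[0,210]
  i=5: D_i=min(50*2^5,210)=210, bounds=[0,210]
  i=6: D_i=min(50*2^6,210)=210, bounds=[0,210]
  i=7: D_i=min(50*2^7,210)=210, bounds=[0,210]
  i=8: D_i=min(50*2^8,210)=210, bounds=[0,210]

Answer: [0,50] [0,100] [0,200] [0,210] [0,210] [0,210] [0,210] [0,210] [0,210]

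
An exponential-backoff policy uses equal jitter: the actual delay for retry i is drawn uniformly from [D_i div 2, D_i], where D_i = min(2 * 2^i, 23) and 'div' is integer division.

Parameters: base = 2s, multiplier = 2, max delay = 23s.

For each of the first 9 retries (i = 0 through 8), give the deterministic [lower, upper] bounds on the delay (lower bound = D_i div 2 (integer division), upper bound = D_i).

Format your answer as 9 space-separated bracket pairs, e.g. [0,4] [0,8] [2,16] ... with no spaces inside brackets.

Answer: [1,2] [2,4] [4,8] [8,16] [11,23] [11,23] [11,23] [11,23] [11,23]

Derivation:
Computing bounds per retry:
  i=0: D_i=min(2*2^0,23)=2, bounds=[1,2]
  i=1: D_i=min(2*2^1,23)=4, bounds=[2,4]
  i=2: D_i=min(2*2^2,23)=8, bounds=[4,8]
  i=3: D_i=min(2*2^3,23)=16, bounds=[8,16]
  i=4: D_i=min(2*2^4,23)=23, bounds=[11,23]
  i=5: D_i=min(2*2^5,23)=23, bounds=[11,23]
  i=6: D_i=min(2*2^6,23)=23, bounds=[11,23]
  i=7: D_i=min(2*2^7,23)=23, bounds=[11,23]
  i=8: D_i=min(2*2^8,23)=23, bounds=[11,23]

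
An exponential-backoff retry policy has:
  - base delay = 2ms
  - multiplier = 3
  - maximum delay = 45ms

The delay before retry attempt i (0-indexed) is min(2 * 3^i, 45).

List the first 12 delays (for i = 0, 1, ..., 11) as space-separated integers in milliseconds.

Computing each delay:
  i=0: min(2*3^0, 45) = 2
  i=1: min(2*3^1, 45) = 6
  i=2: min(2*3^2, 45) = 18
  i=3: min(2*3^3, 45) = 45
  i=4: min(2*3^4, 45) = 45
  i=5: min(2*3^5, 45) = 45
  i=6: min(2*3^6, 45) = 45
  i=7: min(2*3^7, 45) = 45
  i=8: min(2*3^8, 45) = 45
  i=9: min(2*3^9, 45) = 45
  i=10: min(2*3^10, 45) = 45
  i=11: min(2*3^11, 45) = 45

Answer: 2 6 18 45 45 45 45 45 45 45 45 45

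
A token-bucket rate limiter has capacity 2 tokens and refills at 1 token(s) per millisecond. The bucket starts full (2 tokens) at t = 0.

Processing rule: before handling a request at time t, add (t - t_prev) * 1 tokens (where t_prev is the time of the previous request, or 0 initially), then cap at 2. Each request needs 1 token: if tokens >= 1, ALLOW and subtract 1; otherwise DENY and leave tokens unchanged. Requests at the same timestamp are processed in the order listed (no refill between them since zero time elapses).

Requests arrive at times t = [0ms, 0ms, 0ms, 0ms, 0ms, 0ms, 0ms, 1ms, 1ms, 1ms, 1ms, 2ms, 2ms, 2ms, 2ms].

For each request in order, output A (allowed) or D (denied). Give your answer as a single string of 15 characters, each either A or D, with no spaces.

Simulating step by step:
  req#1 t=0ms: ALLOW
  req#2 t=0ms: ALLOW
  req#3 t=0ms: DENY
  req#4 t=0ms: DENY
  req#5 t=0ms: DENY
  req#6 t=0ms: DENY
  req#7 t=0ms: DENY
  req#8 t=1ms: ALLOW
  req#9 t=1ms: DENY
  req#10 t=1ms: DENY
  req#11 t=1ms: DENY
  req#12 t=2ms: ALLOW
  req#13 t=2ms: DENY
  req#14 t=2ms: DENY
  req#15 t=2ms: DENY

Answer: AADDDDDADDDADDD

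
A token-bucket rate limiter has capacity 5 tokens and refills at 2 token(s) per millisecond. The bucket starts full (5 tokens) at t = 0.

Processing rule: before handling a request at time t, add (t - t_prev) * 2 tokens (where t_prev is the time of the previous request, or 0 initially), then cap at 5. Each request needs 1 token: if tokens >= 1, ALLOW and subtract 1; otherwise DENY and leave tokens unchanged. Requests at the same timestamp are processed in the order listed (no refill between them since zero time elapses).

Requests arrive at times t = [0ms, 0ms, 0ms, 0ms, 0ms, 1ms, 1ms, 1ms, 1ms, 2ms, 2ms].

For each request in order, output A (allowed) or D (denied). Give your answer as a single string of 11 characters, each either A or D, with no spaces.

Simulating step by step:
  req#1 t=0ms: ALLOW
  req#2 t=0ms: ALLOW
  req#3 t=0ms: ALLOW
  req#4 t=0ms: ALLOW
  req#5 t=0ms: ALLOW
  req#6 t=1ms: ALLOW
  req#7 t=1ms: ALLOW
  req#8 t=1ms: DENY
  req#9 t=1ms: DENY
  req#10 t=2ms: ALLOW
  req#11 t=2ms: ALLOW

Answer: AAAAAAADDAA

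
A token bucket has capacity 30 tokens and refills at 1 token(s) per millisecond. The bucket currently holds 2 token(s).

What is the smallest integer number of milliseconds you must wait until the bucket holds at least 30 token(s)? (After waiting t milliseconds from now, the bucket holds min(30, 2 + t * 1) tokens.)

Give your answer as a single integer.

Need 2 + t * 1 >= 30, so t >= 28/1.
Smallest integer t = ceil(28/1) = 28.

Answer: 28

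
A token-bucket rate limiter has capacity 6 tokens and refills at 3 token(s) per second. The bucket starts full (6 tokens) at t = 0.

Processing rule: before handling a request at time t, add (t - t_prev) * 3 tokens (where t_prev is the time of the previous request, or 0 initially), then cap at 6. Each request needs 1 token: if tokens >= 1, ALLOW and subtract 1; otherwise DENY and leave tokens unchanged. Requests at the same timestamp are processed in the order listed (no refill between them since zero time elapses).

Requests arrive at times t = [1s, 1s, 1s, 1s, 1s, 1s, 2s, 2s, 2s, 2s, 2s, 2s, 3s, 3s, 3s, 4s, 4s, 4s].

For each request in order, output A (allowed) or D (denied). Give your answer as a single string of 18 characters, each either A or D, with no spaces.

Simulating step by step:
  req#1 t=1s: ALLOW
  req#2 t=1s: ALLOW
  req#3 t=1s: ALLOW
  req#4 t=1s: ALLOW
  req#5 t=1s: ALLOW
  req#6 t=1s: ALLOW
  req#7 t=2s: ALLOW
  req#8 t=2s: ALLOW
  req#9 t=2s: ALLOW
  req#10 t=2s: DENY
  req#11 t=2s: DENY
  req#12 t=2s: DENY
  req#13 t=3s: ALLOW
  req#14 t=3s: ALLOW
  req#15 t=3s: ALLOW
  req#16 t=4s: ALLOW
  req#17 t=4s: ALLOW
  req#18 t=4s: ALLOW

Answer: AAAAAAAAADDDAAAAAA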